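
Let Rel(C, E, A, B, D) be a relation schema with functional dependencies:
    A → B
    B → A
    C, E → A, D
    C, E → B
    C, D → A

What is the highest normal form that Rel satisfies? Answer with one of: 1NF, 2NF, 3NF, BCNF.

2NF

Candidate key: {C, E}. Prime attributes: {C, E}.
A → B: {A}⁺ = {A, B}, which is not all of the attributes, so the left side is not a superkey — BCNF is violated.
Because {B} is non-prime and the left side of A → B is not a superkey, the relation is not in 3NF.
Checking every proper subset of each key, none determines a non-prime attribute — 2NF is satisfied.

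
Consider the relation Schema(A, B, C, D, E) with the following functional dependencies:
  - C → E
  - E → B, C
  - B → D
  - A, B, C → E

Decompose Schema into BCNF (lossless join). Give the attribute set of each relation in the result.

Candidate keys of the original relation: {A, C}, {A, E}.
In {A, B, C, D, E}, {C} is not a superkey ({C}⁺ restricted to this set is {B, C, D, E}), so split on C → B, D, E into {B, C, D, E} and {A, C}.
In {B, C, D, E}, {B} is not a superkey ({B}⁺ restricted to this set is {B, D}), so split on B → D into {B, D} and {B, C, E}.
{B, D}: every determinant is a superkey — BCNF.
{B, C, E}: every determinant is a superkey — BCNF.
{A, C}: every determinant is a superkey — BCNF.

{A, C}; {B, C, E}; {B, D}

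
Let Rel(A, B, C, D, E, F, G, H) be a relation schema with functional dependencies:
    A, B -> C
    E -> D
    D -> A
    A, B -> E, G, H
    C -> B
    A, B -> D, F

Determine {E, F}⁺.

{A, D, E, F}

Start with {E, F}.
E -> D applies; add {D} → now {D, E, F}.
D -> A applies; add {A} → now {A, D, E, F}.
No further FD applies.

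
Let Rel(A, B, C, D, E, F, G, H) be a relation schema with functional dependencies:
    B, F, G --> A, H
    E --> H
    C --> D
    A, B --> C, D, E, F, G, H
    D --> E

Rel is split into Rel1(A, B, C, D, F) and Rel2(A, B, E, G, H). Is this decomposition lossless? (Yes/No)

Yes

Common attributes: {A, B}; their closure is {A, B, C, D, E, F, G, H}.
This includes all of Rel1, so the common attributes are a superkey of Rel1 — the join is lossless.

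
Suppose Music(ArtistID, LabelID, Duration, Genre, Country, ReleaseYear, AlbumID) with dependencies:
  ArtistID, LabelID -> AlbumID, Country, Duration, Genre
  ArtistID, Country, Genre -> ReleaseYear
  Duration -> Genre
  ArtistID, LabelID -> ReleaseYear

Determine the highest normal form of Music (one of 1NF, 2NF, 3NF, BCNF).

Candidate key: {ArtistID, LabelID}. Prime attributes: {ArtistID, LabelID}.
ArtistID, Country, Genre -> ReleaseYear breaks BCNF: {ArtistID, Country, Genre}⁺ = {ArtistID, Country, Genre, ReleaseYear}, so {ArtistID, Country, Genre} is not a superkey.
ArtistID, Country, Genre -> ReleaseYear has non-prime {ReleaseYear} on the right and a non-superkey on the left, so 3NF fails.
Checking every proper subset of each key, none determines a non-prime attribute — 2NF is satisfied.

2NF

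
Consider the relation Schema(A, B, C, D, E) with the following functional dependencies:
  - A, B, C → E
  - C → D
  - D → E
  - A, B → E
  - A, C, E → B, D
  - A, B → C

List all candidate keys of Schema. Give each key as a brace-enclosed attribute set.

{A, B}, {A, C}

No FD produces {A}, so it must be in every candidate key.
Closure of {A, B} is {A, B, C, D, E}, the whole schema; {A, B} is a candidate key.
Closure of {A, C} is {A, B, C, D, E}, the whole schema; {A, C} is a candidate key.
These are minimal and exhaustive — every other superkey contains one of them.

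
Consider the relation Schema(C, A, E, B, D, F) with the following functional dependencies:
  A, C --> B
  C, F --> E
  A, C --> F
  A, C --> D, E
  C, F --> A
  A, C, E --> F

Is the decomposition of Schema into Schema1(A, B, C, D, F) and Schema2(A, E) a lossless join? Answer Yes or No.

No

The shared attributes are {A} and {A}⁺ = {A}.
The closure covers neither Schema1 nor Schema2 entirely; the join is not lossless.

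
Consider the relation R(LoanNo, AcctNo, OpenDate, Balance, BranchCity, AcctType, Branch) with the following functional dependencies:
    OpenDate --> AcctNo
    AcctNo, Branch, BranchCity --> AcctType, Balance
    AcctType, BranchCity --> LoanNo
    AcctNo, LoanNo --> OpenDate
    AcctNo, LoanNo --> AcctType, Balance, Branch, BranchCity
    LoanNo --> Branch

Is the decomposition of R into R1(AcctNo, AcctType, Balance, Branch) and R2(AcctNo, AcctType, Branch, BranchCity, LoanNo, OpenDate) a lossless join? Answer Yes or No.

No

R1 ∩ R2 = {AcctNo, AcctType, Branch}; its closure under F is {AcctNo, AcctType, Branch}.
R1 ⊄ {AcctNo, AcctType, Branch} and R2 ⊄ {AcctNo, AcctType, Branch}, so the split is lossy.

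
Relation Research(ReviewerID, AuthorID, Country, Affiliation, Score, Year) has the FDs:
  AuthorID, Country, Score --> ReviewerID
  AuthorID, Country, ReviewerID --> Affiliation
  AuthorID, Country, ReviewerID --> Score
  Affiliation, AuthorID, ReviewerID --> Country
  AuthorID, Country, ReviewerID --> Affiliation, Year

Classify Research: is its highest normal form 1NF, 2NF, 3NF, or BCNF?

BCNF

Candidate keys: {Affiliation, AuthorID, ReviewerID}, {AuthorID, Country, ReviewerID}, {AuthorID, Country, Score}. Prime attributes: {Affiliation, AuthorID, Country, ReviewerID, Score}.
Every FD has a superkey on the left, so the relation is in BCNF.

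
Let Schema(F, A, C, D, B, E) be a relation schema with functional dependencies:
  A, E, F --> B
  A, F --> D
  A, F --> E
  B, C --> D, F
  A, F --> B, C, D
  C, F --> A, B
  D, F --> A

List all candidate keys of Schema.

{A, F}, {B, C}, {C, F}, {D, F}

{A, F}⁺ = {A, B, C, D, E, F} — all of the relation — so {A, F} is a candidate key.
{B, C}⁺ = {A, B, C, D, E, F} — all of the relation — so {B, C} is a candidate key.
{C, F}⁺ = {A, B, C, D, E, F} — all of the relation — so {C, F} is a candidate key.
{D, F}⁺ = {A, B, C, D, E, F} — all of the relation — so {D, F} is a candidate key.
Any other superkey properly contains one of these, so there are no further candidate keys.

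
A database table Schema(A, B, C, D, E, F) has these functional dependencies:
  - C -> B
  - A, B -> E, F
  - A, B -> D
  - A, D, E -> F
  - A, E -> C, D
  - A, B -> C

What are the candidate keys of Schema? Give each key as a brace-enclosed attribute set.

{A} never appears on the right of any FD, so every key must include it.
{A, B} is a candidate key since {A, B}⁺ = {A, B, C, D, E, F} covers every attribute.
{A, C} is a candidate key since {A, C}⁺ = {A, B, C, D, E, F} covers every attribute.
{A, E} is a candidate key since {A, E}⁺ = {A, B, C, D, E, F} covers every attribute.
No proper subset of any of these is a key, and no other minimal superkey exists.

{A, B}, {A, C}, {A, E}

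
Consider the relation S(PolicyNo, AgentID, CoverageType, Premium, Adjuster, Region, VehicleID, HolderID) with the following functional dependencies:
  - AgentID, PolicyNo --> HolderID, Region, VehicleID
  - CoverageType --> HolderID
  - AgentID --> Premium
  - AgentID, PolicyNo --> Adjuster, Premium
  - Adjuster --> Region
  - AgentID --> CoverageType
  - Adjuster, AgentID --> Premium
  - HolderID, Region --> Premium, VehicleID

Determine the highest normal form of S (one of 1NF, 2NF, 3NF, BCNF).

1NF

Candidate key: {AgentID, PolicyNo}. Prime attributes: {AgentID, PolicyNo}.
CoverageType --> HolderID breaks BCNF: {CoverageType}⁺ = {CoverageType, HolderID}, so {CoverageType} is not a superkey.
CoverageType --> HolderID has non-prime {HolderID} on the right and a non-superkey on the left, so 3NF fails.
Since {AgentID} ⊂ {AgentID, PolicyNo} and {AgentID}⁺ ⊇ {CoverageType, HolderID, Premium} with {CoverageType, HolderID, Premium} non-prime, there is a partial dependency; 2NF fails.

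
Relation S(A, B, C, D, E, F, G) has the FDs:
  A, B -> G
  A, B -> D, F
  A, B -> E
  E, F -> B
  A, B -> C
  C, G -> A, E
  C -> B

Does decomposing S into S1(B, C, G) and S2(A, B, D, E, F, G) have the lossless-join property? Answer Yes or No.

The shared attributes are {B, G} and {B, G}⁺ = {B, G}.
The closure covers neither S1 nor S2 entirely; the join is not lossless.

No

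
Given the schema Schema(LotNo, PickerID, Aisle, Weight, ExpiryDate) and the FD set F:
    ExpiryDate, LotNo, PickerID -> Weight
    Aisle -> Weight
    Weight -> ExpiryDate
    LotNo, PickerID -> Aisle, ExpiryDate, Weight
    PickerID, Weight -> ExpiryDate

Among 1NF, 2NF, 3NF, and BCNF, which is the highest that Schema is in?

2NF

Candidate key: {LotNo, PickerID}. Prime attributes: {LotNo, PickerID}.
Aisle -> Weight breaks BCNF: {Aisle}⁺ = {Aisle, ExpiryDate, Weight}, so {Aisle} is not a superkey.
Aisle -> Weight determines the non-prime attribute {Weight} from a non-superkey — 3NF is violated.
Checking every proper subset of each key, none determines a non-prime attribute — 2NF is satisfied.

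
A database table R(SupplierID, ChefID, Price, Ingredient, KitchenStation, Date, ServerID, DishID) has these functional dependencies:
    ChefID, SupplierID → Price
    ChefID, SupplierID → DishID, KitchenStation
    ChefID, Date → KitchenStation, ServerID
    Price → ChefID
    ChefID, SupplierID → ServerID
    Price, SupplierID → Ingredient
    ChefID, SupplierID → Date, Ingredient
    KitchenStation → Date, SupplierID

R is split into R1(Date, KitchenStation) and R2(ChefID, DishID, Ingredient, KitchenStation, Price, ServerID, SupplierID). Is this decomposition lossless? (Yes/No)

Yes

The shared attributes are {KitchenStation} and {KitchenStation}⁺ = {Date, KitchenStation, SupplierID}.
This includes all of R1, so the common attributes are a superkey of R1 — the join is lossless.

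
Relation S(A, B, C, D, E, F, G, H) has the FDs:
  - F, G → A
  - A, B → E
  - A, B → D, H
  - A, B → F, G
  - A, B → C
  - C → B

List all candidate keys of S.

{A, B}, {A, C}, {B, F, G}, {C, F, G}

Closure of {A, B} is {A, B, C, D, E, F, G, H}, the whole schema; {A, B} is a candidate key.
Closure of {A, C} is {A, B, C, D, E, F, G, H}, the whole schema; {A, C} is a candidate key.
Closure of {B, F, G} is {A, B, C, D, E, F, G, H}, the whole schema; {B, F, G} is a candidate key.
Closure of {C, F, G} is {A, B, C, D, E, F, G, H}, the whole schema; {C, F, G} is a candidate key.
Any other superkey properly contains one of these, so there are no further candidate keys.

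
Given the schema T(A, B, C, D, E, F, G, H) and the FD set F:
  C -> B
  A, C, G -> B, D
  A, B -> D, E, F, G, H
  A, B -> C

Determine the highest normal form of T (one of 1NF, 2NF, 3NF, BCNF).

Candidate keys: {A, B}, {A, C}. Prime attributes: {A, B, C}.
C -> B: {C}⁺ = {B, C}, which is not all of the attributes, so the left side is not a superkey — BCNF is violated.
Since {B} ⊆ prime attributes and every other non-superkey FD also has a prime right side, the schema is in 3NF.

3NF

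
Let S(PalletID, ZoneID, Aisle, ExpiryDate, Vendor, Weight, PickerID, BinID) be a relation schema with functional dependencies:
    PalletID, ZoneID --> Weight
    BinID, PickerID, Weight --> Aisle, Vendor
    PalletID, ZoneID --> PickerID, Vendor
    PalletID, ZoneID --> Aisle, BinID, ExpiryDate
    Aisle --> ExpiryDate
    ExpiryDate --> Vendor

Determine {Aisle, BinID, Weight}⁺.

{Aisle, BinID, ExpiryDate, Vendor, Weight}

Start with {Aisle, BinID, Weight}.
Aisle --> ExpiryDate applies; add {ExpiryDate} → now {Aisle, BinID, ExpiryDate, Weight}.
ExpiryDate --> Vendor applies; add {Vendor} → now {Aisle, BinID, ExpiryDate, Vendor, Weight}.
No further FD applies.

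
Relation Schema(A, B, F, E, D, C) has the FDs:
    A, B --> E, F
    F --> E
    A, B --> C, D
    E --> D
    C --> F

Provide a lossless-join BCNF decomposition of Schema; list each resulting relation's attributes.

Candidate key of the original relation: {A, B}.
In {A, B, C, D, E, F}, {F} is not a superkey ({F}⁺ restricted to this set is {D, E, F}), so split on F --> D, E into {D, E, F} and {A, B, C, F}.
In {D, E, F}, {E} is not a superkey ({E}⁺ restricted to this set is {D, E}), so split on E --> D into {D, E} and {E, F}.
{D, E} has no BCNF violation.
{E, F} has no BCNF violation.
In {A, B, C, F}, {C} is not a superkey ({C}⁺ restricted to this set is {C, F}), so split on C --> F into {C, F} and {A, B, C}.
{C, F} has no BCNF violation.
{A, B, C} has no BCNF violation.

{A, B, C}; {C, F}; {D, E}; {E, F}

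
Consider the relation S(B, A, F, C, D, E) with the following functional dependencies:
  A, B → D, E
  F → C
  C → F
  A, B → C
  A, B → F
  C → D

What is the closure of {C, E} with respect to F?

Start with {C, E}.
C → F applies; add {F} → now {C, E, F}.
C → D applies; add {D} → now {C, D, E, F}.
No further FD applies.

{C, D, E, F}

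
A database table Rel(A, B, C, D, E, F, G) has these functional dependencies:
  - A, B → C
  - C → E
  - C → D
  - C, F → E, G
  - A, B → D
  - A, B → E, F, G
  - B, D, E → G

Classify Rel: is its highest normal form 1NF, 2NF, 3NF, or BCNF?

Candidate key: {A, B}. Prime attributes: {A, B}.
For C → E we have {C}⁺ = {C, D, E}; {C} is not a superkey, so BCNF fails.
Because {E} is non-prime and the left side of C → E is not a superkey, the relation is not in 3NF.
No proper subset of a key has a non-prime attribute in its closure, so there is no partial dependency; 2NF holds.

2NF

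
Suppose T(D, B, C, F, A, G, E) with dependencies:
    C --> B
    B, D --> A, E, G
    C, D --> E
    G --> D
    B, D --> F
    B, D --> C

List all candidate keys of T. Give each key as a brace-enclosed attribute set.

{B, D}, {B, G}, {C, D}, {C, G}

{B, D}⁺ = {A, B, C, D, E, F, G} — all of the relation — so {B, D} is a candidate key.
{B, G}⁺ = {A, B, C, D, E, F, G} — all of the relation — so {B, G} is a candidate key.
{C, D}⁺ = {A, B, C, D, E, F, G} — all of the relation — so {C, D} is a candidate key.
{C, G}⁺ = {A, B, C, D, E, F, G} — all of the relation — so {C, G} is a candidate key.
No proper subset of any of these is a key, and no other minimal superkey exists.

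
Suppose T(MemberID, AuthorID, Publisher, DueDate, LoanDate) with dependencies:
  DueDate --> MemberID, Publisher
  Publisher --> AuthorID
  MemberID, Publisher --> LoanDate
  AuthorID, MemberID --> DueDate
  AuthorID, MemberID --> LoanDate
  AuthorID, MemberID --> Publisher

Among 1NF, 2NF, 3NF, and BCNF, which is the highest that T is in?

3NF

Candidate keys: {AuthorID, MemberID}, {DueDate}, {MemberID, Publisher}. Prime attributes: {AuthorID, DueDate, MemberID, Publisher}.
Publisher --> AuthorID: {Publisher}⁺ = {AuthorID, Publisher}, which is not all of the attributes, so the left side is not a superkey — BCNF is violated.
But every attribute on its right side ({AuthorID}) is prime, and the same holds for every other non-superkey FD, so 3NF still holds.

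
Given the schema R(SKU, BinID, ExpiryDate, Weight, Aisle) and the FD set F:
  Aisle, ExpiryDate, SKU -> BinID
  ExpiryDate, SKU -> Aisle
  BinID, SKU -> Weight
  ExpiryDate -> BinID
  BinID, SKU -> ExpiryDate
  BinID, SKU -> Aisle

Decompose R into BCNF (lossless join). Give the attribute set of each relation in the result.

Candidate keys of the original relation: {BinID, SKU}, {ExpiryDate, SKU}.
{Aisle, BinID, ExpiryDate, SKU, Weight}: {ExpiryDate} determines {BinID, ExpiryDate} here but is not a superkey — split on ExpiryDate -> BinID, giving {BinID, ExpiryDate} and {Aisle, ExpiryDate, SKU, Weight}.
{BinID, ExpiryDate} is in BCNF.
{Aisle, ExpiryDate, SKU, Weight} is in BCNF.

{Aisle, ExpiryDate, SKU, Weight}; {BinID, ExpiryDate}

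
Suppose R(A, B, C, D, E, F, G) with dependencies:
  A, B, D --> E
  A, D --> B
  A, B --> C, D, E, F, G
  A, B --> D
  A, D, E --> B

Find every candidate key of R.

{A, B}, {A, D}

Attributes never on any right-hand side: {A} — every candidate key must contain it.
{A, B}⁺ = {A, B, C, D, E, F, G} — all of the relation — so {A, B} is a candidate key.
{A, D}⁺ = {A, B, C, D, E, F, G} — all of the relation — so {A, D} is a candidate key.
These are minimal and exhaustive — every other superkey contains one of them.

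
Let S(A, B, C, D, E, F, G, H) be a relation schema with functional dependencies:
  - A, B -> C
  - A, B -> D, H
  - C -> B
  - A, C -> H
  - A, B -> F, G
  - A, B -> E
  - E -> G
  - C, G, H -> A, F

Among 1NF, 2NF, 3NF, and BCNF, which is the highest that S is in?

3NF

Candidate keys: {A, B}, {A, C}, {C, E, H}, {C, G, H}. Prime attributes: {A, B, C, E, G, H}.
C -> B: {C}⁺ = {B, C}, which is not all of the attributes, so the left side is not a superkey — BCNF is violated.
Its right-hand attributes {B} are all prime, as are those of every other non-superkey FD — the relation is in 3NF.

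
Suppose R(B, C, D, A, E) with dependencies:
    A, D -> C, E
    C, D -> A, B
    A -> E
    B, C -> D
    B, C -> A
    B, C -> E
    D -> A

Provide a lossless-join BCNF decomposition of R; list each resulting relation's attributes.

{A, B, C, D}; {A, E}

Candidate keys of the original relation: {B, C}, {D}.
Within {A, B, C, D, E}: {A}⁺ ∩ {A, B, C, D, E} = {A, E}, not the whole set, so A -> E violates BCNF; decompose into {A, E} and {A, B, C, D}.
{A, E} has no BCNF violation.
{A, B, C, D} has no BCNF violation.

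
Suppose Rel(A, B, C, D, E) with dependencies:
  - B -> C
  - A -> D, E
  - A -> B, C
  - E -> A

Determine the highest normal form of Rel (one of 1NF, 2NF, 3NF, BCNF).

2NF

Candidate keys: {A}, {E}. Prime attributes: {A, E}.
B -> C breaks BCNF: {B}⁺ = {B, C}, so {B} is not a superkey.
B -> C has non-prime {C} on the right and a non-superkey on the left, so 3NF fails.
With only single-attribute keys there can be no partial dependency, so 2NF holds.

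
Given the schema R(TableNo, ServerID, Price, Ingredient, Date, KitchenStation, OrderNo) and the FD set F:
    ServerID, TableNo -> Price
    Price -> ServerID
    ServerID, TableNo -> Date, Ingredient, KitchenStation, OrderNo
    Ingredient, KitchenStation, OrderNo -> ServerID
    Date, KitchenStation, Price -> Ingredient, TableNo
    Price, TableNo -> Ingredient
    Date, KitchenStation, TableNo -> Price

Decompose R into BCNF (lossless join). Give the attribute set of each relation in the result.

{Date, Ingredient, KitchenStation, OrderNo, Price, TableNo}; {Price, ServerID}

Candidate keys of the original relation: {Date, KitchenStation, Price}, {Date, KitchenStation, TableNo}, {Ingredient, KitchenStation, OrderNo, TableNo}, {Price, TableNo}, {ServerID, TableNo}.
{Date, Ingredient, KitchenStation, OrderNo, Price, ServerID, TableNo}: {Price} determines {Price, ServerID} here but is not a superkey — split on Price -> ServerID, giving {Price, ServerID} and {Date, Ingredient, KitchenStation, OrderNo, Price, TableNo}.
{Price, ServerID} is in BCNF.
{Date, Ingredient, KitchenStation, OrderNo, Price, TableNo} is in BCNF.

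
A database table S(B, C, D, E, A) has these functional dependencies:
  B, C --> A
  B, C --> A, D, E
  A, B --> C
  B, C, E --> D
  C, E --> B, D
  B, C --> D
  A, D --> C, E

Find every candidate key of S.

Closure of {A, B} is {A, B, C, D, E}, the whole schema; {A, B} is a candidate key.
Closure of {A, D} is {A, B, C, D, E}, the whole schema; {A, D} is a candidate key.
Closure of {B, C} is {A, B, C, D, E}, the whole schema; {B, C} is a candidate key.
Closure of {C, E} is {A, B, C, D, E}, the whole schema; {C, E} is a candidate key.
No proper subset of any of these is a key, and no other minimal superkey exists.

{A, B}, {A, D}, {B, C}, {C, E}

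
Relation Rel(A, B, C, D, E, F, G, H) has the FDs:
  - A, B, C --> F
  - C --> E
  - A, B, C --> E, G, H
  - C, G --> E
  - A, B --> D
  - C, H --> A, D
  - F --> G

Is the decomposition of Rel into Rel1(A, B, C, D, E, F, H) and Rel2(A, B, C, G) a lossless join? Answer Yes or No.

Yes

Common attributes: {A, B, C}; their closure is {A, B, C, D, E, F, G, H}.
This includes all of Rel1, so the common attributes are a superkey of Rel1 — the join is lossless.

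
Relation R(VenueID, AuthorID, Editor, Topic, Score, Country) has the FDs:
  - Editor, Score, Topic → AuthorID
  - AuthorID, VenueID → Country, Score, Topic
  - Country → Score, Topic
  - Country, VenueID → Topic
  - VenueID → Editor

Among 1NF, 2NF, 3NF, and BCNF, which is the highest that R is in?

Candidate keys: {AuthorID, VenueID}, {Country, VenueID}, {Score, Topic, VenueID}. Prime attributes: {AuthorID, Country, Score, Topic, VenueID}.
Editor, Score, Topic → AuthorID: {Editor, Score, Topic}⁺ = {AuthorID, Editor, Score, Topic}, which is not all of the attributes, so the left side is not a superkey — BCNF is violated.
Because {Editor} is non-prime and the left side of VenueID → Editor is not a superkey, the relation is not in 3NF.
Since {VenueID} ⊂ {AuthorID, VenueID} and {VenueID}⁺ ⊇ {Editor} with {Editor} non-prime, there is a partial dependency; 2NF fails.

1NF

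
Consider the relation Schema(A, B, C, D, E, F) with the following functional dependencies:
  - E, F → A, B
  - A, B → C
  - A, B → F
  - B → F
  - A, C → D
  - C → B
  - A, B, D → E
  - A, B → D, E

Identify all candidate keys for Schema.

{A, B}⁺ = {A, B, C, D, E, F}, which is every attribute, so {A, B} is a candidate key.
{A, C}⁺ = {A, B, C, D, E, F}, which is every attribute, so {A, C} is a candidate key.
{B, E}⁺ = {A, B, C, D, E, F}, which is every attribute, so {B, E} is a candidate key.
{C, E}⁺ = {A, B, C, D, E, F}, which is every attribute, so {C, E} is a candidate key.
{E, F}⁺ = {A, B, C, D, E, F}, which is every attribute, so {E, F} is a candidate key.
No proper subset of any of these is a key, and no other minimal superkey exists.

{A, B}, {A, C}, {B, E}, {C, E}, {E, F}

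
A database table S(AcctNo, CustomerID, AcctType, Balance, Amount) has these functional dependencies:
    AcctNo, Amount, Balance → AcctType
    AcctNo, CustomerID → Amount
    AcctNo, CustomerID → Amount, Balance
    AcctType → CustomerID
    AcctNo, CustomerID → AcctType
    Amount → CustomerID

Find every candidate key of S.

{AcctNo, AcctType}, {AcctNo, Amount}, {AcctNo, CustomerID}

No FD produces {AcctNo}, so it must be in every candidate key.
{AcctNo, AcctType} is a candidate key since {AcctNo, AcctType}⁺ = {AcctNo, AcctType, Amount, Balance, CustomerID} covers every attribute.
{AcctNo, Amount} is a candidate key since {AcctNo, Amount}⁺ = {AcctNo, AcctType, Amount, Balance, CustomerID} covers every attribute.
{AcctNo, CustomerID} is a candidate key since {AcctNo, CustomerID}⁺ = {AcctNo, AcctType, Amount, Balance, CustomerID} covers every attribute.
These are minimal and exhaustive — every other superkey contains one of them.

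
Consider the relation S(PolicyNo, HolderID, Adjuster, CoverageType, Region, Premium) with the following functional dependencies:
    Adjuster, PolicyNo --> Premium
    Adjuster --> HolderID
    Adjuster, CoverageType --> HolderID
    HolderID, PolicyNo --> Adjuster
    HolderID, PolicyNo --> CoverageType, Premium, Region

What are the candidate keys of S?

Attributes never on any right-hand side: {PolicyNo} — every candidate key must contain it.
Closure of {Adjuster, PolicyNo} is {Adjuster, CoverageType, HolderID, PolicyNo, Premium, Region}, the whole schema; {Adjuster, PolicyNo} is a candidate key.
Closure of {HolderID, PolicyNo} is {Adjuster, CoverageType, HolderID, PolicyNo, Premium, Region}, the whole schema; {HolderID, PolicyNo} is a candidate key.
No proper subset of any of these is a key, and no other minimal superkey exists.

{Adjuster, PolicyNo}, {HolderID, PolicyNo}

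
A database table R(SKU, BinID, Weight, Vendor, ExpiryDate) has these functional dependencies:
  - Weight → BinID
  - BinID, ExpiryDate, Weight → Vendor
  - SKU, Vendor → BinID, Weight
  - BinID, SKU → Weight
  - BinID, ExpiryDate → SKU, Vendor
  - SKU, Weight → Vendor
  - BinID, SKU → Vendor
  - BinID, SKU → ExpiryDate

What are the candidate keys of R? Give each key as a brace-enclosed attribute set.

{BinID, ExpiryDate}, {BinID, SKU}, {ExpiryDate, Weight}, {SKU, Vendor}, {SKU, Weight}

Closure of {BinID, ExpiryDate} is {BinID, ExpiryDate, SKU, Vendor, Weight}, the whole schema; {BinID, ExpiryDate} is a candidate key.
Closure of {BinID, SKU} is {BinID, ExpiryDate, SKU, Vendor, Weight}, the whole schema; {BinID, SKU} is a candidate key.
Closure of {ExpiryDate, Weight} is {BinID, ExpiryDate, SKU, Vendor, Weight}, the whole schema; {ExpiryDate, Weight} is a candidate key.
Closure of {SKU, Vendor} is {BinID, ExpiryDate, SKU, Vendor, Weight}, the whole schema; {SKU, Vendor} is a candidate key.
Closure of {SKU, Weight} is {BinID, ExpiryDate, SKU, Vendor, Weight}, the whole schema; {SKU, Weight} is a candidate key.
These are minimal and exhaustive — every other superkey contains one of them.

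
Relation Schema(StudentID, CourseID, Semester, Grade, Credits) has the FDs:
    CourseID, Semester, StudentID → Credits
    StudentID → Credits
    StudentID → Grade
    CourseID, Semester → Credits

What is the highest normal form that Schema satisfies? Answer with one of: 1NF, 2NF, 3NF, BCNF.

Candidate key: {CourseID, Semester, StudentID}. Prime attributes: {CourseID, Semester, StudentID}.
StudentID → Credits breaks BCNF: {StudentID}⁺ = {Credits, Grade, StudentID}, so {StudentID} is not a superkey.
StudentID → Credits has non-prime {Credits} on the right and a non-superkey on the left, so 3NF fails.
{StudentID} is a proper subset of the key {CourseID, Semester, StudentID}, and {StudentID}⁺ contains the non-prime attributes {Credits, Grade} — a partial dependency, so 2NF is violated.

1NF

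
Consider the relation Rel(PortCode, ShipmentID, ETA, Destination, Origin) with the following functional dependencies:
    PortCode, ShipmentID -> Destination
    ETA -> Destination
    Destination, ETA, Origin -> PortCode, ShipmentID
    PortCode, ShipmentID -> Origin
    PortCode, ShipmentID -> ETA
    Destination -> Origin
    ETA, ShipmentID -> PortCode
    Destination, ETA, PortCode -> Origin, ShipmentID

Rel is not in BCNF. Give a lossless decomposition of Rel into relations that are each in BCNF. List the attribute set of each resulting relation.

Candidate keys of the original relation: {ETA}, {PortCode, ShipmentID}.
Within {Destination, ETA, Origin, PortCode, ShipmentID}: {Destination}⁺ ∩ {Destination, ETA, Origin, PortCode, ShipmentID} = {Destination, Origin}, not the whole set, so Destination -> Origin violates BCNF; decompose into {Destination, Origin} and {Destination, ETA, PortCode, ShipmentID}.
{Destination, Origin} has no BCNF violation.
{Destination, ETA, PortCode, ShipmentID} has no BCNF violation.

{Destination, ETA, PortCode, ShipmentID}; {Destination, Origin}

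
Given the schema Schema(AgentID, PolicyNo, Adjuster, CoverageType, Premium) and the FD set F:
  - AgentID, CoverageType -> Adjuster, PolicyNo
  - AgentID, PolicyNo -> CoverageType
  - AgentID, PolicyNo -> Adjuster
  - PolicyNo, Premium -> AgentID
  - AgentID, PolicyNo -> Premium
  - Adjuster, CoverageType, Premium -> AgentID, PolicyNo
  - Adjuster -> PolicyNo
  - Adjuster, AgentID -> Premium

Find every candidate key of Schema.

{Adjuster, AgentID}⁺ = {Adjuster, AgentID, CoverageType, PolicyNo, Premium}, which is every attribute, so {Adjuster, AgentID} is a candidate key.
{Adjuster, Premium}⁺ = {Adjuster, AgentID, CoverageType, PolicyNo, Premium}, which is every attribute, so {Adjuster, Premium} is a candidate key.
{AgentID, CoverageType}⁺ = {Adjuster, AgentID, CoverageType, PolicyNo, Premium}, which is every attribute, so {AgentID, CoverageType} is a candidate key.
{AgentID, PolicyNo}⁺ = {Adjuster, AgentID, CoverageType, PolicyNo, Premium}, which is every attribute, so {AgentID, PolicyNo} is a candidate key.
{PolicyNo, Premium}⁺ = {Adjuster, AgentID, CoverageType, PolicyNo, Premium}, which is every attribute, so {PolicyNo, Premium} is a candidate key.
Any other superkey properly contains one of these, so there are no further candidate keys.

{Adjuster, AgentID}, {Adjuster, Premium}, {AgentID, CoverageType}, {AgentID, PolicyNo}, {PolicyNo, Premium}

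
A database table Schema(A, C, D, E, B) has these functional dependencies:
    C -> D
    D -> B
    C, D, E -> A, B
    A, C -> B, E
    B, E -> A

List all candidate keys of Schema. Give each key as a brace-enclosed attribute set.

Attributes never on any right-hand side: {C} — every candidate key must contain it.
Closure of {A, C} is {A, B, C, D, E}, the whole schema; {A, C} is a candidate key.
Closure of {C, E} is {A, B, C, D, E}, the whole schema; {C, E} is a candidate key.
No proper subset of any of these is a key, and no other minimal superkey exists.

{A, C}, {C, E}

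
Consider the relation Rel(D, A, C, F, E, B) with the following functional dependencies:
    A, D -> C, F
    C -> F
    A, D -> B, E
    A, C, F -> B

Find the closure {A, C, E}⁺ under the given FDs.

Start with {A, C, E}.
C -> F applies; add {F} → now {A, C, E, F}.
A, C, F -> B applies; add {B} → now {A, B, C, E, F}.
No further FD applies.

{A, B, C, E, F}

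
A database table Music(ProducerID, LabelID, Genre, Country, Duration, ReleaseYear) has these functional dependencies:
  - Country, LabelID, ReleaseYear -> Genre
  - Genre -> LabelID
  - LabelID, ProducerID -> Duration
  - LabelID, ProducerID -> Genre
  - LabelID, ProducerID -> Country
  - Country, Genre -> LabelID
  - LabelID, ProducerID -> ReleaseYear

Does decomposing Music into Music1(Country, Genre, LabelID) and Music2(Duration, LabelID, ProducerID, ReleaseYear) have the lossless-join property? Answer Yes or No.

Common attributes: {LabelID}; their closure is {LabelID}.
Music1 ⊄ {LabelID} and Music2 ⊄ {LabelID}, so the split is lossy.

No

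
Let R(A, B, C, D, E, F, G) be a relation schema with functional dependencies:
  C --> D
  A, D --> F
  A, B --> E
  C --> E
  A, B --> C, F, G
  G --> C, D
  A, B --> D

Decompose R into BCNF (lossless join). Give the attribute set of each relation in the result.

Candidate key of the original relation: {A, B}.
In {A, B, C, D, E, F, G}, {C} is not a superkey ({C}⁺ restricted to this set is {C, D, E}), so split on C --> D, E into {C, D, E} and {A, B, C, F, G}.
{C, D, E} has no BCNF violation.
In {A, B, C, F, G}, {G} is not a superkey ({G}⁺ restricted to this set is {C, G}), so split on G --> C into {C, G} and {A, B, F, G}.
{C, G} has no BCNF violation.
In {A, B, F, G}, {A, G} is not a superkey ({A, G}⁺ restricted to this set is {A, F, G}), so split on A, G --> F into {A, F, G} and {A, B, G}.
{A, F, G} has no BCNF violation.
{A, B, G} has no BCNF violation.

{A, B, G}; {A, F, G}; {C, D, E}; {C, G}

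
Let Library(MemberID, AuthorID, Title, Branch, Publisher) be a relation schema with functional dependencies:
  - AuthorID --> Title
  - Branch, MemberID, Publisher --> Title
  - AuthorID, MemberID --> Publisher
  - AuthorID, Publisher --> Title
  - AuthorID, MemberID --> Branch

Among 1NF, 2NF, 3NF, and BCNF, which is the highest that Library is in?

Candidate key: {AuthorID, MemberID}. Prime attributes: {AuthorID, MemberID}.
AuthorID --> Title: {AuthorID}⁺ = {AuthorID, Title}, which is not all of the attributes, so the left side is not a superkey — BCNF is violated.
AuthorID --> Title determines the non-prime attribute {Title} from a non-superkey — 3NF is violated.
Since {AuthorID} ⊂ {AuthorID, MemberID} and {AuthorID}⁺ ⊇ {Title} with {Title} non-prime, there is a partial dependency; 2NF fails.

1NF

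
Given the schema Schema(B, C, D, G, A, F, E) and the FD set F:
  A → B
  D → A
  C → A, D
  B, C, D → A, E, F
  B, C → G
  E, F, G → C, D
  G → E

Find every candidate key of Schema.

Closure of {C} is {A, B, C, D, E, F, G}, the whole schema; {C} is a candidate key.
Closure of {F, G} is {A, B, C, D, E, F, G}, the whole schema; {F, G} is a candidate key.
Any other superkey properly contains one of these, so there are no further candidate keys.

{C}, {F, G}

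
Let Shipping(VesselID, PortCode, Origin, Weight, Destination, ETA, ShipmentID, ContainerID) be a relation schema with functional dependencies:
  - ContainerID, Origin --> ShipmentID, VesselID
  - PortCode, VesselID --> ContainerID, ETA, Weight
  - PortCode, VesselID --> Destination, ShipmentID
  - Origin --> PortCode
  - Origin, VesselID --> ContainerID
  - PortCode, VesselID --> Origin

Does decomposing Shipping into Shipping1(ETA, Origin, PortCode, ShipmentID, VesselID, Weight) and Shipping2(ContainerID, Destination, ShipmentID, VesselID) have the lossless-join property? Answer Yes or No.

Common attributes: {ShipmentID, VesselID}; their closure is {ShipmentID, VesselID}.
Neither Shipping1 nor Shipping2 is contained in that closure, so the decomposition is lossy.

No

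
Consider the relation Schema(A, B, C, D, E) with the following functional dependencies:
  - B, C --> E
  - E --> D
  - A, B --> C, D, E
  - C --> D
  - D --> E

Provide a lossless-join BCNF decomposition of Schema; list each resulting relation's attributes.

Candidate key of the original relation: {A, B}.
Within {A, B, C, D, E}: {B, C}⁺ ∩ {A, B, C, D, E} = {B, C, D, E}, not the whole set, so B, C --> D, E violates BCNF; decompose into {B, C, D, E} and {A, B, C}.
Within {B, C, D, E}: {E}⁺ ∩ {B, C, D, E} = {D, E}, not the whole set, so E --> D violates BCNF; decompose into {D, E} and {B, C, E}.
{D, E} is in BCNF.
Within {B, C, E}: {C}⁺ ∩ {B, C, E} = {C, E}, not the whole set, so C --> E violates BCNF; decompose into {C, E} and {B, C}.
{C, E} is in BCNF.
{B, C} is in BCNF.
{A, B, C} is in BCNF.

{A, B, C}; {C, E}; {D, E}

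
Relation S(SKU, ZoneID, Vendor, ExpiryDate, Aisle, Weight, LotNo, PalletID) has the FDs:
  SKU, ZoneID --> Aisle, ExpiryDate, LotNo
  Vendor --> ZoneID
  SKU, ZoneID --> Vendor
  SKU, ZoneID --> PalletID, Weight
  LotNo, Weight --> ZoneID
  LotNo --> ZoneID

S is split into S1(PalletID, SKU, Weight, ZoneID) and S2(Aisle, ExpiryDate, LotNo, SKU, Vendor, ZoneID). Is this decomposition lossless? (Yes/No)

The shared attributes are {SKU, ZoneID} and {SKU, ZoneID}⁺ = {Aisle, ExpiryDate, LotNo, PalletID, SKU, Vendor, Weight, ZoneID}.
Since S1 ⊆ {Aisle, ExpiryDate, LotNo, PalletID, SKU, Vendor, Weight, ZoneID}, the intersection is a superkey of S1; the decomposition is lossless.

Yes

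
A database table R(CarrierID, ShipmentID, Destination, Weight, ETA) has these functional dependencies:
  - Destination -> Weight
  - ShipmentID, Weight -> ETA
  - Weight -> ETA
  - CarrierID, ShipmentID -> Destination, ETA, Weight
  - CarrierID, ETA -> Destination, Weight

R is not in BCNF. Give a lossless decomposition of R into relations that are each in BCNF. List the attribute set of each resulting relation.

Candidate key of the original relation: {CarrierID, ShipmentID}.
Within {CarrierID, Destination, ETA, ShipmentID, Weight}: {Destination}⁺ ∩ {CarrierID, Destination, ETA, ShipmentID, Weight} = {Destination, ETA, Weight}, not the whole set, so Destination -> ETA, Weight violates BCNF; decompose into {Destination, ETA, Weight} and {CarrierID, Destination, ShipmentID}.
Within {Destination, ETA, Weight}: {Weight}⁺ ∩ {Destination, ETA, Weight} = {ETA, Weight}, not the whole set, so Weight -> ETA violates BCNF; decompose into {ETA, Weight} and {Destination, Weight}.
{ETA, Weight} is in BCNF.
{Destination, Weight} is in BCNF.
{CarrierID, Destination, ShipmentID} is in BCNF.

{CarrierID, Destination, ShipmentID}; {Destination, Weight}; {ETA, Weight}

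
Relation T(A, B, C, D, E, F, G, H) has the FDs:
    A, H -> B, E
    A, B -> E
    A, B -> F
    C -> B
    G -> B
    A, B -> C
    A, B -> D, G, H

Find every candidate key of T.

{A, B}, {A, C}, {A, G}, {A, H}

Attributes never on any right-hand side: {A} — every candidate key must contain it.
{A, B}⁺ = {A, B, C, D, E, F, G, H}, which is every attribute, so {A, B} is a candidate key.
{A, C}⁺ = {A, B, C, D, E, F, G, H}, which is every attribute, so {A, C} is a candidate key.
{A, G}⁺ = {A, B, C, D, E, F, G, H}, which is every attribute, so {A, G} is a candidate key.
{A, H}⁺ = {A, B, C, D, E, F, G, H}, which is every attribute, so {A, H} is a candidate key.
Any other superkey properly contains one of these, so there are no further candidate keys.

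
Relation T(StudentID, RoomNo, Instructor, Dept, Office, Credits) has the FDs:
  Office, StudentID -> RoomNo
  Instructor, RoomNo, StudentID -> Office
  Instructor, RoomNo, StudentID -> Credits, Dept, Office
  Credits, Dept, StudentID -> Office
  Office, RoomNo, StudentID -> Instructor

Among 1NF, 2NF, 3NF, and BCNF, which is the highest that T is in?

BCNF

Candidate keys: {Credits, Dept, StudentID}, {Instructor, RoomNo, StudentID}, {Office, StudentID}. Prime attributes: {Credits, Dept, Instructor, Office, RoomNo, StudentID}.
Each dependency's left side is a superkey — BCNF holds.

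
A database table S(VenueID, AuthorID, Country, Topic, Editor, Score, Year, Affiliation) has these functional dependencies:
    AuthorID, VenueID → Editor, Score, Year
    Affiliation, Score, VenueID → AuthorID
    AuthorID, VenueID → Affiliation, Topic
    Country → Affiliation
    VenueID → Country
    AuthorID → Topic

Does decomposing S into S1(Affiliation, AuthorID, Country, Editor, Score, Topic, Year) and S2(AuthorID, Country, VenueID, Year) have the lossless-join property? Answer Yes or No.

The shared attributes are {AuthorID, Country, Year} and {AuthorID, Country, Year}⁺ = {Affiliation, AuthorID, Country, Topic, Year}.
S1 ⊄ {Affiliation, AuthorID, Country, Topic, Year} and S2 ⊄ {Affiliation, AuthorID, Country, Topic, Year}, so the split is lossy.

No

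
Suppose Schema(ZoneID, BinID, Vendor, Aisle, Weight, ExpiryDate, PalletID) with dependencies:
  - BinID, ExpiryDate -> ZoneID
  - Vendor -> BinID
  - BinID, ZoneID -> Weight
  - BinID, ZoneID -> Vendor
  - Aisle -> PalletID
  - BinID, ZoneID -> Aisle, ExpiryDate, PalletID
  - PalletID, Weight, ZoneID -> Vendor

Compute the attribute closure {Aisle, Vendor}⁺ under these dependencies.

Start with {Aisle, Vendor}.
Vendor -> BinID applies; add {BinID} → now {Aisle, BinID, Vendor}.
Aisle -> PalletID applies; add {PalletID} → now {Aisle, BinID, PalletID, Vendor}.
No further FD applies.

{Aisle, BinID, PalletID, Vendor}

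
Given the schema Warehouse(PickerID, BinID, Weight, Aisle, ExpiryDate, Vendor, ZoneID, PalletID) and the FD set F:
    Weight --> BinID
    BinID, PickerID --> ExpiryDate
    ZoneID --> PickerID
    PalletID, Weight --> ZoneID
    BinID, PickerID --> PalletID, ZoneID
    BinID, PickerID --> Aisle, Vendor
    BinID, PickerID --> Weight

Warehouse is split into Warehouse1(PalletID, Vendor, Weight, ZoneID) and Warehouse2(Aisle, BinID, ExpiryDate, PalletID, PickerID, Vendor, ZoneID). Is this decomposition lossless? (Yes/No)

Warehouse1 ∩ Warehouse2 = {PalletID, Vendor, ZoneID}; its closure under F is {PalletID, PickerID, Vendor, ZoneID}.
Warehouse1 ⊄ {PalletID, PickerID, Vendor, ZoneID} and Warehouse2 ⊄ {PalletID, PickerID, Vendor, ZoneID}, so the split is lossy.

No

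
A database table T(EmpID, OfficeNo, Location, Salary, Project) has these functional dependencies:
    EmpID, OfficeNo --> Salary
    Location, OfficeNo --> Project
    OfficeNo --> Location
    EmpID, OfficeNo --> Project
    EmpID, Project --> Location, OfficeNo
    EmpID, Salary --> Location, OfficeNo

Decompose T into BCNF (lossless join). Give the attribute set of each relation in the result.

Candidate keys of the original relation: {EmpID, OfficeNo}, {EmpID, Project}, {EmpID, Salary}.
{EmpID, Location, OfficeNo, Project, Salary}: {Location, OfficeNo} determines {Location, OfficeNo, Project} here but is not a superkey — split on Location, OfficeNo --> Project, giving {Location, OfficeNo, Project} and {EmpID, Location, OfficeNo, Salary}.
{Location, OfficeNo, Project} has no BCNF violation.
{EmpID, Location, OfficeNo, Salary}: {OfficeNo} determines {Location, OfficeNo} here but is not a superkey — split on OfficeNo --> Location, giving {Location, OfficeNo} and {EmpID, OfficeNo, Salary}.
{Location, OfficeNo} has no BCNF violation.
{EmpID, OfficeNo, Salary} has no BCNF violation.

{EmpID, OfficeNo, Salary}; {Location, OfficeNo, Project}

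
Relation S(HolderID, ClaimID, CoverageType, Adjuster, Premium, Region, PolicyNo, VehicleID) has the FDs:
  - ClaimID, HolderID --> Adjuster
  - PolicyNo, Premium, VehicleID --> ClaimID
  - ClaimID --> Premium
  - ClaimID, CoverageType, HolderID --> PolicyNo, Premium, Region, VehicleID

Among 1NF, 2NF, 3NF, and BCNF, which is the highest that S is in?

Candidate keys: {ClaimID, CoverageType, HolderID}, {CoverageType, HolderID, PolicyNo, Premium, VehicleID}. Prime attributes: {ClaimID, CoverageType, HolderID, PolicyNo, Premium, VehicleID}.
ClaimID, HolderID --> Adjuster breaks BCNF: {ClaimID, HolderID}⁺ = {Adjuster, ClaimID, HolderID, Premium}, so {ClaimID, HolderID} is not a superkey.
ClaimID, HolderID --> Adjuster determines the non-prime attribute {Adjuster} from a non-superkey — 3NF is violated.
The proper key subset {ClaimID, HolderID} of {ClaimID, CoverageType, HolderID} determines non-prime {Adjuster}, so the relation is not even in 2NF.

1NF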